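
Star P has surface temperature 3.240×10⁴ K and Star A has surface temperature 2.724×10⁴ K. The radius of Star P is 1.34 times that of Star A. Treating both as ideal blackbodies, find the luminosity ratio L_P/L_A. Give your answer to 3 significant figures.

L_P/L_A ≈ 3.59

L ∝ R²T⁴, so L_P/L_A = (R_P/R_A)²(T_P/T_A)⁴ = (1.34)² × (3.240×10⁴/2.724×10⁴)⁴ = 1.7956 × 2.00148 = 3.59.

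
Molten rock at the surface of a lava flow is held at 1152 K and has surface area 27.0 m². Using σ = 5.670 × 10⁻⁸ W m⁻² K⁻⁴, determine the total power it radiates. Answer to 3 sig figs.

Area A = 27.0 m².
P = σAT⁴ = 5.670×10⁻⁸ × 27.0 × (1152)⁴ = 2.70×10⁶ W.

P ≈ 2.70×10⁶ W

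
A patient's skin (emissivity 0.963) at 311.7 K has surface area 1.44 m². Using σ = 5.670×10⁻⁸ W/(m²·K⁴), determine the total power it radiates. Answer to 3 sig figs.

P ≈ 742 W

Area A = 1.44 m².
P = εσAT⁴ = 0.963 × 5.670×10⁻⁸ × 1.44 × (311.7)⁴ = 742 W.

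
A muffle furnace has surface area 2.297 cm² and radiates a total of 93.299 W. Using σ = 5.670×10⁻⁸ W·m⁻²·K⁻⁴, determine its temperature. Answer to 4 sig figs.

Area A = 2.297 cm² = 2.297×10⁻⁴ m².
P = σAT⁴ ⇒ T = (P/(σA))^(1/4) = (93.299/(5.670×10⁻⁸×2.297×10⁻⁴))^(1/4) = 1636 K.

T ≈ 1636 K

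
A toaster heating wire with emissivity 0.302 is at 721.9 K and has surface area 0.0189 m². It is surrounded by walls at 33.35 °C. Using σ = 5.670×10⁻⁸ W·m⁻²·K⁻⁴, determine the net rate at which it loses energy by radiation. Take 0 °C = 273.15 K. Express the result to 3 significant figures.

Net loss ≈ 85.0 W

Surroundings: T = 33.35 °C + 273.15 = 306.50 K.
Area A = 0.0189 m².
Net radiated power P_net = εσA(T⁴ − T₀⁴) = 0.302×5.670×10⁻⁸×0.0189×(721.9⁴ − 306.50⁴).
T⁴ − T₀⁴ = 2.71586×10¹¹ − 8.82515×10⁹ = 2.62761×10¹¹ K⁴, so P_net = 85.0 W.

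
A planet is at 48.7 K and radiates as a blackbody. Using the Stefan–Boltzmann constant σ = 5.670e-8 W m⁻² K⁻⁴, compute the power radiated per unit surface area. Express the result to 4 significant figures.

Stefan–Boltzmann: I = σT⁴ = 5.670×10⁻⁸ × (48.7)⁴ = 0.3189 W/m².

I ≈ 0.3189 W/m²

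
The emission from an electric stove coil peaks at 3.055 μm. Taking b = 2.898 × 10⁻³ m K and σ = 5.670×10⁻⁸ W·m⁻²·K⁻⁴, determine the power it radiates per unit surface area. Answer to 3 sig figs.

I ≈ 4.59×10⁴ W/m²

Wien's law: T = b/λ_max = 2.898×10⁻³/3.055×10⁻⁶ = 948.609 K.
Then I = σT⁴ = 5.670×10⁻⁸×(948.609)⁴ = 4.59×10⁴ W/m².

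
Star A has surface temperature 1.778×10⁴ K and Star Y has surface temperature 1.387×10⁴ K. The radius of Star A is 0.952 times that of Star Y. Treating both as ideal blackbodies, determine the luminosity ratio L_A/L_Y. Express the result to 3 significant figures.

L ∝ R²T⁴, so L_A/L_Y = (R_A/R_Y)²(T_A/T_Y)⁴ = (0.952)² × (1.778×10⁴/1.387×10⁴)⁴ = 0.906304 × 2.70036 = 2.45.

L_A/L_Y ≈ 2.45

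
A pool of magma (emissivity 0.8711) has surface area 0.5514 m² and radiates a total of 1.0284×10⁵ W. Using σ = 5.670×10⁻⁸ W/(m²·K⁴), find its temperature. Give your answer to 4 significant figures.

Area A = 0.5514 m².
P = εσAT⁴ ⇒ T = (P/(εσA))^(1/4) = (1.0284×10⁵/(0.8711×5.670×10⁻⁸×0.5514))^(1/4) = 1394 K.

T ≈ 1394 K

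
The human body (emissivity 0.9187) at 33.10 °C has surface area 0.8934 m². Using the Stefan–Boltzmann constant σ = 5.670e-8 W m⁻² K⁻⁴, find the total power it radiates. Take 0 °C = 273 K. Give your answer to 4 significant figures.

P ≈ 408.6 W

T = 33.10 °C + 273 = 306.10 K.
Area A = 0.8934 m².
P = εσAT⁴ = 0.9187 × 5.670×10⁻⁸ × 0.8934 × (306.10)⁴ = 408.6 W.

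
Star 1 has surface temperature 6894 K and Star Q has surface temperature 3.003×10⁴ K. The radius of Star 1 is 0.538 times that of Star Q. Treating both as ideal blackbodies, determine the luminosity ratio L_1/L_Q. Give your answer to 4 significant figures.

L_1/L_Q ≈ 8.039×10⁻⁴

L ∝ R²T⁴, so L_1/L_Q = (R_1/R_Q)²(T_1/T_Q)⁴ = (0.538)² × (6894/3.003×10⁴)⁴ = 0.289444 × 2.77756×10⁻³ = 8.039×10⁻⁴.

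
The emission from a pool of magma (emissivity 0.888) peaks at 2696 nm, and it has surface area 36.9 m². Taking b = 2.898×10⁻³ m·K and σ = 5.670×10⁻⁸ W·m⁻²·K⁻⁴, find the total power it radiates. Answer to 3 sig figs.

P ≈ 2.48×10⁶ W

Wien's law: T = b/λ_max = 2.898×10⁻³/2.696×10⁻⁶ = 1074.93 K.
Area A = 36.9 m².
Then P = εσAT⁴ = 0.888×5.670×10⁻⁸×36.9×(1074.93)⁴ = 2.48×10⁶ W.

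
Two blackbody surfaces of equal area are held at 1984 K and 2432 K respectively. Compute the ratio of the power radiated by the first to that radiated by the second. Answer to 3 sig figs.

With equal areas, P₁/P₂ = (T₁/T₂)⁴ = (1984/2432)⁴ = 0.443.

P₁/P₂ ≈ 0.443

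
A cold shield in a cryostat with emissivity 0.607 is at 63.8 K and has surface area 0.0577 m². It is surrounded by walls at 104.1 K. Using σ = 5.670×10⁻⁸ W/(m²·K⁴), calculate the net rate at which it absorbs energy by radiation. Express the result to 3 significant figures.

Net gain ≈ 0.200 W

Area A = 0.0577 m².
Net radiated power P_net = εσA(T⁴ − T₀⁴) = 0.607×5.670×10⁻⁸×0.0577×(63.8⁴ − 104.1⁴).
T⁴ − T₀⁴ = 1.65685×10⁷ − 1.17436×10⁸ = -1.00868×10⁸ K⁴, so P_net = -0.200 W — negative, meaning a net gain of 0.200 W.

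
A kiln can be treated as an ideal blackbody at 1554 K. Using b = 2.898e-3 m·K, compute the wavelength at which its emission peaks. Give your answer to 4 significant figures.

Wien's displacement law: λ_max = b/T = (2.898×10⁻³ m·K)/(1554 K) = 1.8649×10⁻⁶ m.
That is 1.865 μm, in the infrared range.

λ_max ≈ 1.865 μm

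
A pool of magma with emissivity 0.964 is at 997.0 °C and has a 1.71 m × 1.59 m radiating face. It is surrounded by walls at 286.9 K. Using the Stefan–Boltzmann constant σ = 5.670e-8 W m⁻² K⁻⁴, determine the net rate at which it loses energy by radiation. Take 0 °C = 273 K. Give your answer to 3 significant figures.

Net loss ≈ 3.86×10⁵ W

T = 997.0 °C + 273 = 1270.0 K.
Area A = 1.71 × 1.59 = 2.7189 m².
Net radiated power P_net = εσA(T⁴ − T₀⁴) = 0.964×5.670×10⁻⁸×2.7189×(1270.0⁴ − 286.9⁴).
T⁴ − T₀⁴ = 2.60145×10¹² − 6.77520×10⁹ = 2.59467×10¹² K⁴, so P_net = 3.86×10⁵ W.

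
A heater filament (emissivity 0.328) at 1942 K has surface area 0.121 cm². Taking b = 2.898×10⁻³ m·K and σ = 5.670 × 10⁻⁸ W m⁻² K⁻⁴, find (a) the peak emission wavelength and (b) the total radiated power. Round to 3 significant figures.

(a) λ_max = b/T = 2.898×10⁻³/1942 = 1.492×10⁻⁶ m = 1.49 μm.
Area A = 0.121 cm² = 1.21×10⁻⁵ m².
(b) P = εσAT⁴ = 0.328×5.670×10⁻⁸×1.21×10⁻⁵×(1942)⁴ = 3.20 W.

λ_max ≈ 1.49 μm; P ≈ 3.20 W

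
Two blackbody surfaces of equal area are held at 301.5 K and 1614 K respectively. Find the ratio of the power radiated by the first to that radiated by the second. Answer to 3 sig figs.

With equal areas, P₁/P₂ = (T₁/T₂)⁴ = (301.5/1614)⁴ = 1.22×10⁻³.

P₁/P₂ ≈ 1.22×10⁻³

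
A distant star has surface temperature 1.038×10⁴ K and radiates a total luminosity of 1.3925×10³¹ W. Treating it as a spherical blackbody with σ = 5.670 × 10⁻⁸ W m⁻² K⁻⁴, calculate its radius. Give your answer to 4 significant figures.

R ≈ 4.103×10¹⁰ m

L = 4πR²σT⁴ ⇒ R = √(L/(4πσT⁴)).
σT⁴ = 6.58222×10⁸ W/m², so R = √(1.3925×10³¹/(4π×6.58222×10⁸)) = 4.103×10¹⁰ m.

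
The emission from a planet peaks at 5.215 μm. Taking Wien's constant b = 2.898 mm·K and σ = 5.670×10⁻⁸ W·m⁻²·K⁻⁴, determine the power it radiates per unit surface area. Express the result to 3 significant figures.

I ≈ 5.41×10³ W/m²

Wien's law: T = b/λ_max = 2.898×10⁻³/5.215×10⁻⁶ = 555.705 K.
Then I = σT⁴ = 5.670×10⁻⁸×(555.705)⁴ = 5.41×10³ W/m².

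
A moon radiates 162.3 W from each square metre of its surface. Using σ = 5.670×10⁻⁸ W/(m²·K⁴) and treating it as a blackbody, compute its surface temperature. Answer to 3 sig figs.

T ≈ 231 K

I = σT⁴, so T = (I/σ)^(1/4) = (162.3/(5.670×10⁻⁸))^(1/4) = 231 K.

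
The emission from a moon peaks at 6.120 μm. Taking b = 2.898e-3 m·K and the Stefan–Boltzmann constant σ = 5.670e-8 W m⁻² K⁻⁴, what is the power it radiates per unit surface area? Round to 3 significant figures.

Wien's law: T = b/λ_max = 2.898×10⁻³/6.120×10⁻⁶ = 473.529 K.
Then I = σT⁴ = 5.670×10⁻⁸×(473.529)⁴ = 2.85×10³ W/m².

I ≈ 2.85×10³ W/m²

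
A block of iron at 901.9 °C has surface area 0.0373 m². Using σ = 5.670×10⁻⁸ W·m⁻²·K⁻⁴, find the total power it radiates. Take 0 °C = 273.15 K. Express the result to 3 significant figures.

T = 901.9 °C + 273.15 = 1175.05 K.
Area A = 0.0373 m².
P = σAT⁴ = 5.670×10⁻⁸ × 0.0373 × (1175.05)⁴ = 4.03×10³ W.

P ≈ 4.03×10³ W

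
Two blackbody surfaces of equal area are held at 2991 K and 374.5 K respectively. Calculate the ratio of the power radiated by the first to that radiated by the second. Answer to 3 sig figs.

P₁/P₂ ≈ 4.07×10³

With equal areas, P₁/P₂ = (T₁/T₂)⁴ = (2991/374.5)⁴ = 4.07×10³.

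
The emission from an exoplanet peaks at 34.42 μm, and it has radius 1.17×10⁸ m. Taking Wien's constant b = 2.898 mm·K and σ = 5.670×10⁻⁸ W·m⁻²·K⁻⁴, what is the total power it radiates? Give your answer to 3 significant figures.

Wien's law: T = b/λ_max = 2.898×10⁻³/3.442×10⁻⁵ = 84.1952 K.
Surface area A = 4πR² = 4π(1.17×10⁸ m)² = 1.72021×10¹⁷ m².
Then P = σAT⁴ = 5.670×10⁻⁸×1.72021×10¹⁷×(84.1952)⁴ = 4.90×10¹⁷ W.

P ≈ 4.90×10¹⁷ W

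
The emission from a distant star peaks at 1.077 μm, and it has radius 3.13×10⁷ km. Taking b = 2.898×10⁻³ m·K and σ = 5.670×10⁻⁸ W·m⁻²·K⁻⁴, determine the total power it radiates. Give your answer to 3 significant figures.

Wien's law: T = b/λ_max = 2.898×10⁻³/1.077×10⁻⁶ = 2690.81 K.
Surface area A = 4πR² = 4π(3.13×10¹⁰ m)² = 1.23111×10²² m².
Then P = σAT⁴ = 5.670×10⁻⁸×1.23111×10²²×(2690.81)⁴ = 3.66×10²⁸ W.

P ≈ 3.66×10²⁸ W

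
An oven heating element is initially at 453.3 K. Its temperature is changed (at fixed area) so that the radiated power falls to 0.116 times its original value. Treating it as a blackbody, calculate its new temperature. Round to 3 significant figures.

T₂ ≈ 265 K

P ∝ T⁴, so T₂/T₁ = (P₂/P₁)^(1/4) = (0.116)^(1/4) = 0.583599.
T₂ = 453.3 × 0.583599 = 265 K.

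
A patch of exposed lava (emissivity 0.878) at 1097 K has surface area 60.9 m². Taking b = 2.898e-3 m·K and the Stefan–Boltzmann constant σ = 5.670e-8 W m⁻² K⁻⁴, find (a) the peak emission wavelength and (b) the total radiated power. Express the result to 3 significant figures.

(a) λ_max = b/T = 2.898×10⁻³/1097 = 2.642×10⁻⁶ m = 2.64 μm.
Area A = 60.9 m².
(b) P = εσAT⁴ = 0.878×5.670×10⁻⁸×60.9×(1097)⁴ = 4.39×10⁶ W.

λ_max ≈ 2.64 μm; P ≈ 4.39×10⁶ W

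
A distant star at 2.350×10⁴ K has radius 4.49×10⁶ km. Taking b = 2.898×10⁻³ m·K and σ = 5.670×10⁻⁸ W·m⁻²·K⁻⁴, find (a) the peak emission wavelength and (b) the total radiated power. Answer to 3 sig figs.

(a) λ_max = b/T = 2.898×10⁻³/2.350×10⁴ = 1.233×10⁻⁷ m = 123 nm.
Surface area A = 4πR² = 4π(4.49×10⁹ m)² = 2.53339×10²⁰ m².
(b) P = σAT⁴ = 5.670×10⁻⁸×2.53339×10²⁰×(2.350×10⁴)⁴ = 4.38×10³⁰ W.

λ_max ≈ 123 nm; P ≈ 4.38×10³⁰ W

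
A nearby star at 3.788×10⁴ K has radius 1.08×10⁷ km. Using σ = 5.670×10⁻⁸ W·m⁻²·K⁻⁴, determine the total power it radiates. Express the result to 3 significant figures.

P ≈ 1.71×10³² W

Surface area A = 4πR² = 4π(1.08×10¹⁰ m)² = 1.46574×10²¹ m².
P = σAT⁴ = 5.670×10⁻⁸ × 1.46574×10²¹ × (3.788×10⁴)⁴ = 1.71×10³² W.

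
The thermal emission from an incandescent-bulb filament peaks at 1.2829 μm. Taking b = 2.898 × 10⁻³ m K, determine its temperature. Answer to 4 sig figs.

T ≈ 2259 K

Wien's law gives T = b/λ_max = (2.898×10⁻³ m·K)/(1.2829×10⁻⁶ m) = 2259 K.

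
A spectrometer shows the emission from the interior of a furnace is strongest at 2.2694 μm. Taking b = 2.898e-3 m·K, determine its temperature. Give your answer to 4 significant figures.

T ≈ 1277 K

Wien's law gives T = b/λ_max = (2.898×10⁻³ m·K)/(2.2694×10⁻⁶ m) = 1277 K.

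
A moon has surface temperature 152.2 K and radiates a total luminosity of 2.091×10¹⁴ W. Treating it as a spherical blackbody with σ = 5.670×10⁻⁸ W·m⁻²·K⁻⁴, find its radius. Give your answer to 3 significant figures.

L = 4πR²σT⁴ ⇒ R = √(L/(4πσT⁴)).
σT⁴ = 30.4258 W/m², so R = √(2.091×10¹⁴/(4π×30.4258)) = 7.40×10⁵ m.

R ≈ 7.40×10⁵ m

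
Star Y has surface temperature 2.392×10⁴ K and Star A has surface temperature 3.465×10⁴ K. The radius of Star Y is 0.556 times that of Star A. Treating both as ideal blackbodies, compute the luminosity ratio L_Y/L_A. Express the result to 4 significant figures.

L_Y/L_A ≈ 0.07021

L ∝ R²T⁴, so L_Y/L_A = (R_Y/R_A)²(T_Y/T_A)⁴ = (0.556)² × (2.392×10⁴/3.465×10⁴)⁴ = 0.309136 × 0.227108 = 0.07021.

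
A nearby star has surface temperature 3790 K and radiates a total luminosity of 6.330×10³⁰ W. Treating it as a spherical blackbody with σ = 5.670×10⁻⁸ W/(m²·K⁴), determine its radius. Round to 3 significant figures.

R ≈ 2.08×10¹¹ m

L = 4πR²σT⁴ ⇒ R = √(L/(4πσT⁴)).
σT⁴ = 1.16988×10⁷ W/m², so R = √(6.330×10³⁰/(4π×1.16988×10⁷)) = 2.08×10¹¹ m.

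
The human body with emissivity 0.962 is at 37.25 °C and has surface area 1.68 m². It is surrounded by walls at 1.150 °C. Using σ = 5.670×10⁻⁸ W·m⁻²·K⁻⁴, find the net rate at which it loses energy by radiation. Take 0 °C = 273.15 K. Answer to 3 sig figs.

T = 37.25 °C + 273.15 = 310.40 K.
Surroundings: T = 1.150 °C + 273.15 = 274.300 K.
Area A = 1.68 m².
Net radiated power P_net = εσA(T⁴ − T₀⁴) = 0.962×5.670×10⁻⁸×1.68×(310.40⁴ − 274.300⁴).
T⁴ − T₀⁴ = 9.28297×10⁹ − 5.66113×10⁹ = 3.62184×10⁹ K⁴, so P_net = 332 W.

Net loss ≈ 332 W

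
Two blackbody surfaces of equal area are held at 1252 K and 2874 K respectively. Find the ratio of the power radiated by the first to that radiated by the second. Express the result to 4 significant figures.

With equal areas, P₁/P₂ = (T₁/T₂)⁴ = (1252/2874)⁴ = 0.03601.

P₁/P₂ ≈ 0.03601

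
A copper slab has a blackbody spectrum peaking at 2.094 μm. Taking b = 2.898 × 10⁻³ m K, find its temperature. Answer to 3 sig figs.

Wien's law gives T = b/λ_max = (2.898×10⁻³ m·K)/(2.094×10⁻⁶ m) = 1.38×10³ K.

T ≈ 1.38×10³ K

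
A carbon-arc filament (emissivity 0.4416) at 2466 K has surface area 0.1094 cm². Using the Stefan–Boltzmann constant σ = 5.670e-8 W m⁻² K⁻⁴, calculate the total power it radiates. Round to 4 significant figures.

Area A = 0.1094 cm² = 1.094×10⁻⁵ m².
P = εσAT⁴ = 0.4416 × 5.670×10⁻⁸ × 1.094×10⁻⁵ × (2466)⁴ = 10.13 W.

P ≈ 10.13 W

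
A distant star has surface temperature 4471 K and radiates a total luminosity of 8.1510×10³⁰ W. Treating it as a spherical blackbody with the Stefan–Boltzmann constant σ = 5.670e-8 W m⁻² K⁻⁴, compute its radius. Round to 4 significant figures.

R ≈ 1.692×10¹¹ m

L = 4πR²σT⁴ ⇒ R = √(L/(4πσT⁴)).
σT⁴ = 2.26570×10⁷ W/m², so R = √(8.1510×10³⁰/(4π×2.26570×10⁷)) = 1.692×10¹¹ m.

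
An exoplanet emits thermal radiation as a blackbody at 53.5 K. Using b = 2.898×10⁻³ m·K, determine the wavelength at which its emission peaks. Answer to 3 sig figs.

Wien's displacement law: λ_max = b/T = (2.898×10⁻³ m·K)/(53.5 K) = 5.417×10⁻⁵ m.
That is 54.2 μm, in the infrared range.

λ_max ≈ 54.2 μm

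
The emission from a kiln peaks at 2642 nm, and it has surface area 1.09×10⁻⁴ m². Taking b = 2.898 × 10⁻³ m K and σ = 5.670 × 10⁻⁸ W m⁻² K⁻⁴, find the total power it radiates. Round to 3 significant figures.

Wien's law: T = b/λ_max = 2.898×10⁻³/2.642×10⁻⁶ = 1096.90 K.
Area A = 1.09×10⁻⁴ m².
Then P = σAT⁴ = 5.670×10⁻⁸×1.09×10⁻⁴×(1096.90)⁴ = 8.95 W.

P ≈ 8.95 W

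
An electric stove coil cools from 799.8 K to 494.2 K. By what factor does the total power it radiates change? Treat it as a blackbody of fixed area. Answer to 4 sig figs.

P₂/P₁ ≈ 0.1458

P ∝ T⁴, so P₂/P₁ = (T₂/T₁)⁴ = (494.2/799.8)⁴ = (0.617904)⁴ = 0.1458.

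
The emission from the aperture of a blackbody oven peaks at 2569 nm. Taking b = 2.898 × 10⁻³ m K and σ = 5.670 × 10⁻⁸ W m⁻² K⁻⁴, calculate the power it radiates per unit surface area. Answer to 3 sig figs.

Wien's law: T = b/λ_max = 2.898×10⁻³/2.569×10⁻⁶ = 1128.07 K.
Then I = σT⁴ = 5.670×10⁻⁸×(1128.07)⁴ = 9.18×10⁴ W/m².

I ≈ 9.18×10⁴ W/m²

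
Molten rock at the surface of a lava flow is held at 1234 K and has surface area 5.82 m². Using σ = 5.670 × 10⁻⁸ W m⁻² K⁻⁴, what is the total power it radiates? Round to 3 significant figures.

Area A = 5.82 m².
P = σAT⁴ = 5.670×10⁻⁸ × 5.82 × (1234)⁴ = 7.65×10⁵ W.

P ≈ 7.65×10⁵ W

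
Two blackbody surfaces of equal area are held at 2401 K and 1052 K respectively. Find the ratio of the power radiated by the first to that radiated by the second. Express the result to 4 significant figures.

P₁/P₂ ≈ 27.13

With equal areas, P₁/P₂ = (T₁/T₂)⁴ = (2401/1052)⁴ = 27.13.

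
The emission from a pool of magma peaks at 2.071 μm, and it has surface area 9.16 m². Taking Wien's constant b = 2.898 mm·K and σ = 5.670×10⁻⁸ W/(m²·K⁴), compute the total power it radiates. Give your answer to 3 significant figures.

Wien's law: T = b/λ_max = 2.898×10⁻³/2.071×10⁻⁶ = 1399.32 K.
Area A = 9.16 m².
Then P = σAT⁴ = 5.670×10⁻⁸×9.16×(1399.32)⁴ = 1.99×10⁶ W.

P ≈ 1.99×10⁶ W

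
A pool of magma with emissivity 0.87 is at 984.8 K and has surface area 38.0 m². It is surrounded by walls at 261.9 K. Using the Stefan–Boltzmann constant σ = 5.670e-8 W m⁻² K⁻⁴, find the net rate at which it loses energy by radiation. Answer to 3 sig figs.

Area A = 38.0 m².
Net radiated power P_net = εσA(T⁴ − T₀⁴) = 0.87×5.670×10⁻⁸×38.0×(984.8⁴ − 261.9⁴).
T⁴ − T₀⁴ = 9.40572×10¹¹ − 4.70481×10⁹ = 9.35867×10¹¹ K⁴, so P_net = 1.75×10⁶ W.

Net loss ≈ 1.75×10⁶ W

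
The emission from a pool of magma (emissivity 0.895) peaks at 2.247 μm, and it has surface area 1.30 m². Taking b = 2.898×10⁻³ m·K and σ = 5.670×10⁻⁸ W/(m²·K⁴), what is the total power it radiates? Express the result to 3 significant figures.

P ≈ 1.83×10⁵ W

Wien's law: T = b/λ_max = 2.898×10⁻³/2.247×10⁻⁶ = 1289.72 K.
Area A = 1.30 m².
Then P = εσAT⁴ = 0.895×5.670×10⁻⁸×1.30×(1289.72)⁴ = 1.83×10⁵ W.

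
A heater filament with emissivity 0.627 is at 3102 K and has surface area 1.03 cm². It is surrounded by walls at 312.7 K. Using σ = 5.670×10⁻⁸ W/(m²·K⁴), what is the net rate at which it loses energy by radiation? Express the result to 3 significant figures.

Net loss ≈ 339 W

Area A = 1.03 cm² = 1.03×10⁻⁴ m².
Net radiated power P_net = εσA(T⁴ − T₀⁴) = 0.627×5.670×10⁻⁸×1.03×10⁻⁴×(3102⁴ − 312.7⁴).
T⁴ − T₀⁴ = 9.25907×10¹³ − 9.56118×10⁹ = 9.25811×10¹³ K⁴, so P_net = 339 W.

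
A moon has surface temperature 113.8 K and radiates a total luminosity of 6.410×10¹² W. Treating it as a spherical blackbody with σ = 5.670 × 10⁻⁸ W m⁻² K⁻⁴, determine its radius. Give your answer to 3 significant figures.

R ≈ 2.32×10⁵ m

L = 4πR²σT⁴ ⇒ R = √(L/(4πσT⁴)).
σT⁴ = 9.50938 W/m², so R = √(6.410×10¹²/(4π×9.50938)) = 2.32×10⁵ m.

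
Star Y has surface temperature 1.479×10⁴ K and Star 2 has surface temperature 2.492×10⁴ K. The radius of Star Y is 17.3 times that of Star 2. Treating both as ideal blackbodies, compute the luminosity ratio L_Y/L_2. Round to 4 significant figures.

L_Y/L_2 ≈ 37.13

L ∝ R²T⁴, so L_Y/L_2 = (R_Y/R_2)²(T_Y/T_2)⁴ = (17.3)² × (1.479×10⁴/2.492×10⁴)⁴ = 299.29 × 0.124074 = 37.13.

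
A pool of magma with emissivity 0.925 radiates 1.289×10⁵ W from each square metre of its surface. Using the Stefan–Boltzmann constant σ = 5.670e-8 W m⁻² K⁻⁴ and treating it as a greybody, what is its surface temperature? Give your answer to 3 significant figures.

I = εσT⁴, so T = (I/εσ)^(1/4) = (1.289×10⁵/(0.925×5.670×10⁻⁸))^(1/4) = 1.25×10³ K.

T ≈ 1.25×10³ K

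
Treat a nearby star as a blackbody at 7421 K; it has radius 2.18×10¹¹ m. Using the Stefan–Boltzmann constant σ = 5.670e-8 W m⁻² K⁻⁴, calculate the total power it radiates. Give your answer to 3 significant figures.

Surface area A = 4πR² = 4π(2.18×10¹¹ m)² = 5.97204×10²³ m².
P = σAT⁴ = 5.670×10⁻⁸ × 5.97204×10²³ × (7421)⁴ = 1.03×10³² W.

P ≈ 1.03×10³² W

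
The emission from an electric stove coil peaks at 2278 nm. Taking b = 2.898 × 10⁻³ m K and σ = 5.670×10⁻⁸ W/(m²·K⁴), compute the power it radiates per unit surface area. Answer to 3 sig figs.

Wien's law: T = b/λ_max = 2.898×10⁻³/2.278×10⁻⁶ = 1272.17 K.
Then I = σT⁴ = 5.670×10⁻⁸×(1272.17)⁴ = 1.49×10⁵ W/m².

I ≈ 1.49×10⁵ W/m²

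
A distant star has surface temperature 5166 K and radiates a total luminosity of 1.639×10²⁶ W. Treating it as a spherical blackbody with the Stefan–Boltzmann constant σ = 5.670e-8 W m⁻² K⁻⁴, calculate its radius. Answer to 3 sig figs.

R ≈ 5.68×10⁸ m

L = 4πR²σT⁴ ⇒ R = √(L/(4πσT⁴)).
σT⁴ = 4.03832×10⁷ W/m², so R = √(1.639×10²⁶/(4π×4.03832×10⁷)) = 5.68×10⁸ m.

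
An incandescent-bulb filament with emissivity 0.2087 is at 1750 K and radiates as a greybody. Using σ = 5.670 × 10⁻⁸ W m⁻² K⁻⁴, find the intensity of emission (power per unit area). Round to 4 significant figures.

I ≈ 1.110×10⁵ W/m²

Stefan–Boltzmann: I = εσT⁴ = 0.2087 × 5.670×10⁻⁸ × (1750)⁴ = 1.110×10⁵ W/m².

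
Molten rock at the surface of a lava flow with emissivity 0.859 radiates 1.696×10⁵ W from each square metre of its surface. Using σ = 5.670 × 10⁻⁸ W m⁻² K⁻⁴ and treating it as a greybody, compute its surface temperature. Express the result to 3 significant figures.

T ≈ 1.37×10³ K

I = εσT⁴, so T = (I/εσ)^(1/4) = (1.696×10⁵/(0.859×5.670×10⁻⁸))^(1/4) = 1.37×10³ K.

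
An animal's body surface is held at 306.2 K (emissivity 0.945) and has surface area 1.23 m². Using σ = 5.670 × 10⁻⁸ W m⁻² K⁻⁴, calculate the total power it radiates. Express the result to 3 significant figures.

P ≈ 579 W

Area A = 1.23 m².
P = εσAT⁴ = 0.945 × 5.670×10⁻⁸ × 1.23 × (306.2)⁴ = 579 W.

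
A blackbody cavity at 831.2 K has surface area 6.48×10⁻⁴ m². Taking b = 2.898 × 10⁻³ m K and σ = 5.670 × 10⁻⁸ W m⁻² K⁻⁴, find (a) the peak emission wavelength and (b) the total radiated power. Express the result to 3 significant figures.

(a) λ_max = b/T = 2.898×10⁻³/831.2 = 3.487×10⁻⁶ m = 3.49 μm.
Area A = 6.48×10⁻⁴ m².
(b) P = σAT⁴ = 5.670×10⁻⁸×6.48×10⁻⁴×(831.2)⁴ = 17.5 W.

λ_max ≈ 3.49 μm; P ≈ 17.5 W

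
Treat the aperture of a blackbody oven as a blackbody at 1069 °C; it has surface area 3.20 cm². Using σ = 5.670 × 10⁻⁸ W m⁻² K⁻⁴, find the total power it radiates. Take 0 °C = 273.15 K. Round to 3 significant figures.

T = 1069 °C + 273.15 = 1342.15 K.
Area A = 3.20 cm² = 3.20×10⁻⁴ m².
P = σAT⁴ = 5.670×10⁻⁸ × 3.20×10⁻⁴ × (1342.15)⁴ = 58.9 W.

P ≈ 58.9 W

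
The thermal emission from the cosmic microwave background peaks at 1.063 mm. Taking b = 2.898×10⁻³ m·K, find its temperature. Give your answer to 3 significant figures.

T ≈ 2.73 K

Wien's law gives T = b/λ_max = (2.898×10⁻³ m·K)/(1.063×10⁻³ m) = 2.73 K.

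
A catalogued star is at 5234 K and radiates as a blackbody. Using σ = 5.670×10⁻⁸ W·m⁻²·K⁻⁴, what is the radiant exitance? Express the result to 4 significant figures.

I ≈ 4.255×10⁷ W/m²

Stefan–Boltzmann: I = σT⁴ = 5.670×10⁻⁸ × (5234)⁴ = 4.255×10⁷ W/m².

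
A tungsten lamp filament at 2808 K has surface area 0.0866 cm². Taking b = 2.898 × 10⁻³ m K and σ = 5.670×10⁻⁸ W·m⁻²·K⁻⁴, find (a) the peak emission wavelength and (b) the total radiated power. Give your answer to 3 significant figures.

(a) λ_max = b/T = 2.898×10⁻³/2808 = 1.032×10⁻⁶ m = 1.03×10³ nm.
Area A = 0.0866 cm² = 8.66×10⁻⁶ m².
(b) P = σAT⁴ = 5.670×10⁻⁸×8.66×10⁻⁶×(2808)⁴ = 30.5 W.

λ_max ≈ 1.03×10³ nm; P ≈ 30.5 W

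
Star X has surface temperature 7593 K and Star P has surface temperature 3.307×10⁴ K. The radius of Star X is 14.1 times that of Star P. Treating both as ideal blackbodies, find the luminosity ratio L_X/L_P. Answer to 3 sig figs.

L_X/L_P ≈ 0.553

L ∝ R²T⁴, so L_X/L_P = (R_X/R_P)²(T_X/T_P)⁴ = (14.1)² × (7593/3.307×10⁴)⁴ = 198.81 × 2.77918×10⁻³ = 0.553.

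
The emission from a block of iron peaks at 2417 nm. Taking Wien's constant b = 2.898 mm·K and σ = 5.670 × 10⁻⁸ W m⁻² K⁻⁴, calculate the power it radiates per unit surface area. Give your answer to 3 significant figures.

Wien's law: T = b/λ_max = 2.898×10⁻³/2.417×10⁻⁶ = 1199.01 K.
Then I = σT⁴ = 5.670×10⁻⁸×(1199.01)⁴ = 1.17×10⁵ W/m².

I ≈ 1.17×10⁵ W/m²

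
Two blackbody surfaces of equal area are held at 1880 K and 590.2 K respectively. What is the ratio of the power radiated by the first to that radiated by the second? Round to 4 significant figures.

P₁/P₂ ≈ 103.0

With equal areas, P₁/P₂ = (T₁/T₂)⁴ = (1880/590.2)⁴ = 103.0.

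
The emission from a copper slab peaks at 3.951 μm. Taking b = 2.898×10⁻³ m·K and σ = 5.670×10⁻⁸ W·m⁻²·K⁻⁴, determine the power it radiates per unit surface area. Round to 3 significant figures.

Wien's law: T = b/λ_max = 2.898×10⁻³/3.951×10⁻⁶ = 733.485 K.
Then I = σT⁴ = 5.670×10⁻⁸×(733.485)⁴ = 1.64×10⁴ W/m².

I ≈ 1.64×10⁴ W/m²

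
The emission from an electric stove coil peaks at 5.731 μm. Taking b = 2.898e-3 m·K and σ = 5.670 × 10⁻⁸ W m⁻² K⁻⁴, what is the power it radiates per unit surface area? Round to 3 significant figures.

I ≈ 3.71×10³ W/m²

Wien's law: T = b/λ_max = 2.898×10⁻³/5.731×10⁻⁶ = 505.671 K.
Then I = σT⁴ = 5.670×10⁻⁸×(505.671)⁴ = 3.71×10³ W/m².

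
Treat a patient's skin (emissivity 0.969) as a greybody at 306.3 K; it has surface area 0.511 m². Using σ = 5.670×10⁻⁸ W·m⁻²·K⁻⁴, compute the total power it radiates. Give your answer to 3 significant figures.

Area A = 0.511 m².
P = εσAT⁴ = 0.969 × 5.670×10⁻⁸ × 0.511 × (306.3)⁴ = 247 W.

P ≈ 247 W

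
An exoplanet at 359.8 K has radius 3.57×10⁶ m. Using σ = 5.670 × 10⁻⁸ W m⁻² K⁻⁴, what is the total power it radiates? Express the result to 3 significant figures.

Surface area A = 4πR² = 4π(3.57×10⁶ m)² = 1.60157×10¹⁴ m².
P = σAT⁴ = 5.670×10⁻⁸ × 1.60157×10¹⁴ × (359.8)⁴ = 1.52×10¹⁷ W.

P ≈ 1.52×10¹⁷ W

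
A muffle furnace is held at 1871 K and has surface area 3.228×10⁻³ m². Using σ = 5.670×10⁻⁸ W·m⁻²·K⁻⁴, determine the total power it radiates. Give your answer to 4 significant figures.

Area A = 3.228×10⁻³ m².
P = σAT⁴ = 5.670×10⁻⁸ × 3.228×10⁻³ × (1871)⁴ = 2243 W.

P ≈ 2243 W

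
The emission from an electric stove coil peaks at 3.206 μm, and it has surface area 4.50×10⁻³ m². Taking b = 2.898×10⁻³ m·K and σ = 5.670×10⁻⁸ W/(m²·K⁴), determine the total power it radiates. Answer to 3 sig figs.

Wien's law: T = b/λ_max = 2.898×10⁻³/3.206×10⁻⁶ = 903.930 K.
Area A = 4.50×10⁻³ m².
Then P = σAT⁴ = 5.670×10⁻⁸×4.50×10⁻³×(903.930)⁴ = 170 W.

P ≈ 170 W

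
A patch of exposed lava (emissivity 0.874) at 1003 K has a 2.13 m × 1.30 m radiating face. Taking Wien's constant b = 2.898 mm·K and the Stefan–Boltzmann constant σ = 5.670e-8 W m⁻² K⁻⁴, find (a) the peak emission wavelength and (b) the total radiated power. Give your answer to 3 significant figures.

(a) λ_max = b/T = 2.898×10⁻³/1003 = 2.889×10⁻⁶ m = 2.89×10³ nm.
Area A = 2.13 × 1.30 = 2.769 m².
(b) P = εσAT⁴ = 0.874×5.670×10⁻⁸×2.769×(1003)⁴ = 1.39×10⁵ W.

λ_max ≈ 2.89×10³ nm; P ≈ 1.39×10⁵ W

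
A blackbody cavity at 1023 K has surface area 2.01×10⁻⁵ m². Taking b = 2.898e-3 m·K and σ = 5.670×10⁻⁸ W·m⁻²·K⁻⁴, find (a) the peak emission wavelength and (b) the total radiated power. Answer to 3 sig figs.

λ_max ≈ 2.83 μm; P ≈ 1.25 W

(a) λ_max = b/T = 2.898×10⁻³/1023 = 2.833×10⁻⁶ m = 2.83 μm.
Area A = 2.01×10⁻⁵ m².
(b) P = σAT⁴ = 5.670×10⁻⁸×2.01×10⁻⁵×(1023)⁴ = 1.25 W.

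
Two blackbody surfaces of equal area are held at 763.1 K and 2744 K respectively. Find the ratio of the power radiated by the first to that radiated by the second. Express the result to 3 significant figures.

With equal areas, P₁/P₂ = (T₁/T₂)⁴ = (763.1/2744)⁴ = 5.98×10⁻³.

P₁/P₂ ≈ 5.98×10⁻³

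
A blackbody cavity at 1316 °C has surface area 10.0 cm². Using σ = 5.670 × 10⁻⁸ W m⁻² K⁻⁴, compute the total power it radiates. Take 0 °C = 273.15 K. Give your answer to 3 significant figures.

P ≈ 362 W

T = 1316 °C + 273.15 = 1589.15 K.
Area A = 10.0 cm² = 1.00×10⁻³ m².
P = σAT⁴ = 5.670×10⁻⁸ × 1.00×10⁻³ × (1589.15)⁴ = 362 W.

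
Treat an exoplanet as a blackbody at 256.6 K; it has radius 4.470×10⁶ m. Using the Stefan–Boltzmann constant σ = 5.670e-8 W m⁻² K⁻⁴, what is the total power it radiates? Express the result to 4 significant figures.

P ≈ 6.172×10¹⁶ W

Surface area A = 4πR² = 4π(4.470×10⁶ m)² = 2.51087×10¹⁴ m².
P = σAT⁴ = 5.670×10⁻⁸ × 2.51087×10¹⁴ × (256.6)⁴ = 6.172×10¹⁶ W.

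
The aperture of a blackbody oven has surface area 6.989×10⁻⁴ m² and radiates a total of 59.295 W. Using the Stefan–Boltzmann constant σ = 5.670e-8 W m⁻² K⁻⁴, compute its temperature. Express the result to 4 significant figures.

T ≈ 1106 K

Area A = 6.989×10⁻⁴ m².
P = σAT⁴ ⇒ T = (P/(σA))^(1/4) = (59.295/(5.670×10⁻⁸×6.989×10⁻⁴))^(1/4) = 1106 K.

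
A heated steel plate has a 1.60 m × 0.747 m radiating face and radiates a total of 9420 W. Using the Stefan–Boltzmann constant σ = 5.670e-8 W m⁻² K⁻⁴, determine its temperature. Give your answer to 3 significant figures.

T ≈ 611 K

Area A = 1.60 × 0.747 = 1.1952 m².
P = σAT⁴ ⇒ T = (P/(σA))^(1/4) = (9420/(5.670×10⁻⁸×1.1952))^(1/4) = 611 K.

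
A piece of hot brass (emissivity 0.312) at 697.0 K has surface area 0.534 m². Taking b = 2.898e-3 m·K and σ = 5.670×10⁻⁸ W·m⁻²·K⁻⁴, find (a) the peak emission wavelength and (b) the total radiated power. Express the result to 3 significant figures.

λ_max ≈ 4.16 μm; P ≈ 2.23×10³ W

(a) λ_max = b/T = 2.898×10⁻³/697.0 = 4.158×10⁻⁶ m = 4.16 μm.
Area A = 0.534 m².
(b) P = εσAT⁴ = 0.312×5.670×10⁻⁸×0.534×(697.0)⁴ = 2.23×10³ W.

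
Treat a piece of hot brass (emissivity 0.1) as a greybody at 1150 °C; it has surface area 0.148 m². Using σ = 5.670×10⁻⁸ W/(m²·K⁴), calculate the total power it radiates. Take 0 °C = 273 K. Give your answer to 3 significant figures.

P ≈ 3.44×10³ W

T = 1150 °C + 273 = 1423 K.
Area A = 0.148 m².
P = εσAT⁴ = 0.1 × 5.670×10⁻⁸ × 0.148 × (1423)⁴ = 3.44×10³ W.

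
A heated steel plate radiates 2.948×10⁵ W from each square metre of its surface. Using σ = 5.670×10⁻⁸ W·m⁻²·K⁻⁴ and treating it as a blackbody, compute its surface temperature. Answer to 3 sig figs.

T ≈ 1.51×10³ K

I = σT⁴, so T = (I/σ)^(1/4) = (2.948×10⁵/(5.670×10⁻⁸))^(1/4) = 1.51×10³ K.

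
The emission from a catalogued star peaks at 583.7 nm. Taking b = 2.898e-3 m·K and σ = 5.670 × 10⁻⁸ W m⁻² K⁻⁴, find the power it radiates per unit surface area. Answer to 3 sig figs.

Wien's law: T = b/λ_max = 2.898×10⁻³/5.837×10⁻⁷ = 4964.88 K.
Then I = σT⁴ = 5.670×10⁻⁸×(4964.88)⁴ = 3.45×10⁷ W/m².

I ≈ 3.45×10⁷ W/m²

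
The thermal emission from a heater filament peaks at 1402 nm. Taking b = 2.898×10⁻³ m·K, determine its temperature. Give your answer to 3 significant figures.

Wien's law gives T = b/λ_max = (2.898×10⁻³ m·K)/(1.402×10⁻⁶ m) = 2.07×10³ K.

T ≈ 2.07×10³ K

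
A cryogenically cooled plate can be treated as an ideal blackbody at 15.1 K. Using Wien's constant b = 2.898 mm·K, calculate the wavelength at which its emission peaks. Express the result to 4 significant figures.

Wien's displacement law: λ_max = b/T = (2.898×10⁻³ m·K)/(15.1 K) = 1.9192×10⁻⁴ m.
That is 1.919×10⁻⁴ m, in the infrared range.

λ_max ≈ 1.919×10⁻⁴ m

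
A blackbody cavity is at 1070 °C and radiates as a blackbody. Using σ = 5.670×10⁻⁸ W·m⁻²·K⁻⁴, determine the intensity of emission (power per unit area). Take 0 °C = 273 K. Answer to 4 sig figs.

T = 1070 °C + 273 = 1343 K.
Stefan–Boltzmann: I = σT⁴ = 5.670×10⁻⁸ × (1343)⁴ = 1.845×10⁵ W/m².

I ≈ 1.845×10⁵ W/m²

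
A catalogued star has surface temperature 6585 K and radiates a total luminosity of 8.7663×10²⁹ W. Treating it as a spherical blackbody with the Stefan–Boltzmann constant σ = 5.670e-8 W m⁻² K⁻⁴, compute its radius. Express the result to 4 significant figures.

L = 4πR²σT⁴ ⇒ R = √(L/(4πσT⁴)).
σT⁴ = 1.06612×10⁸ W/m², so R = √(8.7663×10²⁹/(4π×1.06612×10⁸)) = 2.558×10¹⁰ m.

R ≈ 2.558×10¹⁰ m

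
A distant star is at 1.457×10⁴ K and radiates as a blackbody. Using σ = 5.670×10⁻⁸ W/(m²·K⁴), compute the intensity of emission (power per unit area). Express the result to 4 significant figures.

Stefan–Boltzmann: I = σT⁴ = 5.670×10⁻⁸ × (1.457×10⁴)⁴ = 2.555×10⁹ W/m².

I ≈ 2.555×10⁹ W/m²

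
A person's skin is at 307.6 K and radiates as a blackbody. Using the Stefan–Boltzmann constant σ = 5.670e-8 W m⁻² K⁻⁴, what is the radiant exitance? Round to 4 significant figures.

Stefan–Boltzmann: I = σT⁴ = 5.670×10⁻⁸ × (307.6)⁴ = 507.6 W/m².

I ≈ 507.6 W/m²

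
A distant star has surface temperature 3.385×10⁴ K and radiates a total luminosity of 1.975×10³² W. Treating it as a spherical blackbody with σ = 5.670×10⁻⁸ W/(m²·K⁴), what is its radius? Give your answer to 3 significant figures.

L = 4πR²σT⁴ ⇒ R = √(L/(4πσT⁴)).
σT⁴ = 7.44420×10¹⁰ W/m², so R = √(1.975×10³²/(4π×7.44420×10¹⁰)) = 1.45×10¹⁰ m.

R ≈ 1.45×10¹⁰ m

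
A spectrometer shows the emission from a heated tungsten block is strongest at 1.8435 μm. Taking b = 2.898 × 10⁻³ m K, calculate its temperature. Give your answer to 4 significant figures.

Wien's law gives T = b/λ_max = (2.898×10⁻³ m·K)/(1.8435×10⁻⁶ m) = 1572 K.

T ≈ 1572 K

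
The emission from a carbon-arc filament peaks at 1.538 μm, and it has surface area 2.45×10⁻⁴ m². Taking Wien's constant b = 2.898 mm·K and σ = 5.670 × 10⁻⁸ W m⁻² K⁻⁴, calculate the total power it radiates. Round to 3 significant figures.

P ≈ 175 W

Wien's law: T = b/λ_max = 2.898×10⁻³/1.538×10⁻⁶ = 1884.27 K.
Area A = 2.45×10⁻⁴ m².
Then P = σAT⁴ = 5.670×10⁻⁸×2.45×10⁻⁴×(1884.27)⁴ = 175 W.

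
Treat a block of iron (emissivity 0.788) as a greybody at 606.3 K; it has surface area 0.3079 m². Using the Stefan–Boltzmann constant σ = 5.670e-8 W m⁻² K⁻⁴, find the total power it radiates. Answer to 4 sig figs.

P ≈ 1859 W

Area A = 0.3079 m².
P = εσAT⁴ = 0.788 × 5.670×10⁻⁸ × 0.3079 × (606.3)⁴ = 1859 W.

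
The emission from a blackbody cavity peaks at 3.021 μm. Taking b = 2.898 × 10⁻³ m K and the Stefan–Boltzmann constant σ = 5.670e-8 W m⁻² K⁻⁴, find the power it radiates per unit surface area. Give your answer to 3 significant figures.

I ≈ 4.80×10⁴ W/m²

Wien's law: T = b/λ_max = 2.898×10⁻³/3.021×10⁻⁶ = 959.285 K.
Then I = σT⁴ = 5.670×10⁻⁸×(959.285)⁴ = 4.80×10⁴ W/m².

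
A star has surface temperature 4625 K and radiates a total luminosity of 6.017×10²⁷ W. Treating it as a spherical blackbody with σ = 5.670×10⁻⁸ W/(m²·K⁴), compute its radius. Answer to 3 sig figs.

L = 4πR²σT⁴ ⇒ R = √(L/(4πσT⁴)).
σT⁴ = 2.59436×10⁷ W/m², so R = √(6.017×10²⁷/(4π×2.59436×10⁷)) = 4.30×10⁹ m.

R ≈ 4.30×10⁹ m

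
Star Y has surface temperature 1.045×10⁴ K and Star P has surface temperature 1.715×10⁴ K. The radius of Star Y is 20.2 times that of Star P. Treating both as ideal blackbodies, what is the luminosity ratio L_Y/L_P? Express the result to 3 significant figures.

L ∝ R²T⁴, so L_Y/L_P = (R_Y/R_P)²(T_Y/T_P)⁴ = (20.2)² × (1.045×10⁴/1.715×10⁴)⁴ = 408.04 × 0.137851 = 56.2.

L_Y/L_P ≈ 56.2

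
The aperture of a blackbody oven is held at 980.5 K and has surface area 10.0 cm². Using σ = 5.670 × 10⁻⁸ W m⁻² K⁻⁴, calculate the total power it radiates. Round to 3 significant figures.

P ≈ 52.4 W

Area A = 10.0 cm² = 1.00×10⁻³ m².
P = σAT⁴ = 5.670×10⁻⁸ × 1.00×10⁻³ × (980.5)⁴ = 52.4 W.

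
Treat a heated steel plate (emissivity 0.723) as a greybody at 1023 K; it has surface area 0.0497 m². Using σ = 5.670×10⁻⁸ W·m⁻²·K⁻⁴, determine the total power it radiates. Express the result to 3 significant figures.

Area A = 0.0497 m².
P = εσAT⁴ = 0.723 × 5.670×10⁻⁸ × 0.0497 × (1023)⁴ = 2.23×10³ W.

P ≈ 2.23×10³ W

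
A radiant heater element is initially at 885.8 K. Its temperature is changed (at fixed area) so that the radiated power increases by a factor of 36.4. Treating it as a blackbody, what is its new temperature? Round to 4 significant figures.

P ∝ T⁴, so T₂/T₁ = (P₂/P₁)^(1/4) = (36.4)^(1/4) = 2.45627.
T₂ = 885.8 × 2.45627 = 2176 K.

T₂ ≈ 2176 K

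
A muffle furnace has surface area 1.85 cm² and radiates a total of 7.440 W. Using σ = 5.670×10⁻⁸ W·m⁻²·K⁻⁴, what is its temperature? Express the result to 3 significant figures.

T ≈ 918 K

Area A = 1.85 cm² = 1.85×10⁻⁴ m².
P = σAT⁴ ⇒ T = (P/(σA))^(1/4) = (7.440/(5.670×10⁻⁸×1.85×10⁻⁴))^(1/4) = 918 K.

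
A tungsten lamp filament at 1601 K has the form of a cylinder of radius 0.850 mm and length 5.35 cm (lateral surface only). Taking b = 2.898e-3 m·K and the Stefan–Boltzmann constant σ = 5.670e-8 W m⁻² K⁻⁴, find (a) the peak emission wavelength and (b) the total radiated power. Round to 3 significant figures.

(a) λ_max = b/T = 2.898×10⁻³/1601 = 1.810×10⁻⁶ m = 1.81×10³ nm.
Lateral area A = 2πrL = 2π×8.50×10⁻⁴×0.0535 = 2.85728×10⁻⁴ m².
(b) P = σAT⁴ = 5.670×10⁻⁸×2.85728×10⁻⁴×(1601)⁴ = 106 W.

λ_max ≈ 1.81×10³ nm; P ≈ 106 W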